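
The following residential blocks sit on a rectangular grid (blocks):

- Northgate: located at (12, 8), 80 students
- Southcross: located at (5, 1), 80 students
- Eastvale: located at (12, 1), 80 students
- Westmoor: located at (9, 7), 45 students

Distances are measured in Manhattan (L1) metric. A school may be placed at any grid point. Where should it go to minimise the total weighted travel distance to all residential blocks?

(12, 1)

Manhattan distance separates: Σwᵢ(|x−xᵢ|+|y−yᵢ|) = Σwᵢ|x−xᵢ| + Σwᵢ|y−yᵢ|, so x and y are optimised independently as 1-D weighted medians.
Total weight W = 285; half = 142.5.
x-coordinate, sorted with cumulative weight:
  x=5 (Southcross, w=80) cum 80
  x=9 (Westmoor, w=45) cum 125
  x=12 (Northgate, w=80) cum 205  ← median
  x=12 (Eastvale, w=80) cum 285
⇒ x* = 12
y-coordinate, sorted with cumulative weight:
  y=1 (Southcross, w=80) cum 80
  y=1 (Eastvale, w=80) cum 160  ← median
  y=7 (Westmoor, w=45) cum 205
  y=8 (Northgate, w=80) cum 285
⇒ y* = 1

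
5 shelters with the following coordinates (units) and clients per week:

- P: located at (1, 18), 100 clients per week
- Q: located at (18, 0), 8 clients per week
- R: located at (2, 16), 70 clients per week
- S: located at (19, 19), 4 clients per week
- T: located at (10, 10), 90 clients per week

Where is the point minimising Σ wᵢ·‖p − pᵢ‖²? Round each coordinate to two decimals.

The minimiser of Σwᵢ‖p−pᵢ‖² is the weighted centroid p* = (Σwᵢpᵢ)/(Σwᵢ).
Σwᵢ = 272.
Σwᵢxᵢ = 100·1 + 8·18 + 70·2 + 4·19 + 90·10 = 1360.
Σwᵢyᵢ = 100·18 + 8·0 + 70·16 + 4·19 + 90·10 = 3896.
x* = 1360/272 = 5.00, y* = 3896/272 = 14.32.

(5.00, 14.32)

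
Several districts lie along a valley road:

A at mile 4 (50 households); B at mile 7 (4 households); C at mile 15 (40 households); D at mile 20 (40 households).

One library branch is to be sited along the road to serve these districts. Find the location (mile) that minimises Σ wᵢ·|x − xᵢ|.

x = 15

For a sum of weighted absolute distances on a line, the optimum is the weighted median (not the mean). Total weight W = 134; half-weight = 67.
Sort by position and accumulate weight:
  mile 4 (A, w=50) → cum 50
  mile 7 (B, w=4) → cum 54
  mile 15 (C, w=40) → cum 94  ≥ 67 → median here
  mile 20 (D, w=40) → cum 134
Optimal location: mile 15.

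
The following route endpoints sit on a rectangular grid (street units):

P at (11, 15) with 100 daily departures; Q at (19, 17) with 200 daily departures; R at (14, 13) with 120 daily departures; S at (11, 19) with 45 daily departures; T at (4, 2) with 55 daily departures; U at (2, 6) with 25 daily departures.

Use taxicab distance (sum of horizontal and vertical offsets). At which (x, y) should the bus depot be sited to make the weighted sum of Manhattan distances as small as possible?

(14, 15)

Manhattan distance separates: Σwᵢ(|x−xᵢ|+|y−yᵢ|) = Σwᵢ|x−xᵢ| + Σwᵢ|y−yᵢ|, so x and y are optimised independently as 1-D weighted medians.
Total weight W = 545; half = 272.5.
x-coordinate, sorted with cumulative weight:
  x=2 (U, w=25) cum 25
  x=4 (T, w=55) cum 80
  x=11 (P, w=100) cum 180
  x=11 (S, w=45) cum 225
  x=14 (R, w=120) cum 345  ← median
  x=19 (Q, w=200) cum 545
⇒ x* = 14
y-coordinate, sorted with cumulative weight:
  y=2 (T, w=55) cum 55
  y=6 (U, w=25) cum 80
  y=13 (R, w=120) cum 200
  y=15 (P, w=100) cum 300  ← median
  y=17 (Q, w=200) cum 500
  y=19 (S, w=45) cum 545
⇒ y* = 15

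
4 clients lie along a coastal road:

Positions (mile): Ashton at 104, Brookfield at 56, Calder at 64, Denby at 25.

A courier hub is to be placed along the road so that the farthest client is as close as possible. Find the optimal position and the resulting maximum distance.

location 64.5, max distance 39.5

The 1-center on a line is the midpoint of the two extreme points: leftmost at 25, rightmost at 104.
Optimal location = (25 + 104)/2 = 64.5; maximum distance = (104 − 25)/2 = 39.5.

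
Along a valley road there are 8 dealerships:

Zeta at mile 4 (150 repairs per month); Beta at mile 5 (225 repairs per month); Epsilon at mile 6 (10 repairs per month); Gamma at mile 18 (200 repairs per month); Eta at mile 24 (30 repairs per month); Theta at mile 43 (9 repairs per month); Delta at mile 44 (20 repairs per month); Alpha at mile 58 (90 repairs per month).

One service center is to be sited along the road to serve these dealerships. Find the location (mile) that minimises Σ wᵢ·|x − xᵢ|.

x = 5

For a sum of weighted absolute distances on a line, the optimum is the weighted median (not the mean). Total weight W = 734; half-weight = 367.
Sort by position and accumulate weight:
  mile 4 (Zeta, w=150) → cum 150
  mile 5 (Beta, w=225) → cum 375  ≥ 367 → median here
  mile 6 (Epsilon, w=10) → cum 385
  mile 18 (Gamma, w=200) → cum 585
  mile 24 (Eta, w=30) → cum 615
  mile 43 (Theta, w=9) → cum 624
  mile 44 (Delta, w=20) → cum 644
  mile 58 (Alpha, w=90) → cum 734
Optimal location: mile 5.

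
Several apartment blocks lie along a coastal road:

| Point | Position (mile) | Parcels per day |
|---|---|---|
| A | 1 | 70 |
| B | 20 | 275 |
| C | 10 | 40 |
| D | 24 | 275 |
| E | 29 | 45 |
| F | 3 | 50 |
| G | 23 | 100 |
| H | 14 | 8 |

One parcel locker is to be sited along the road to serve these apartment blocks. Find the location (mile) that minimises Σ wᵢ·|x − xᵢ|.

x = 20

For a sum of weighted absolute distances on a line, the optimum is the weighted median (not the mean). Total weight W = 863; half-weight = 431.5.
Sort by position and accumulate weight:
  mile 1 (A, w=70) → cum 70
  mile 3 (F, w=50) → cum 120
  mile 10 (C, w=40) → cum 160
  mile 14 (H, w=8) → cum 168
  mile 20 (B, w=275) → cum 443  ≥ 431.5 → median here
  mile 23 (G, w=100) → cum 543
  mile 24 (D, w=275) → cum 818
  mile 29 (E, w=45) → cum 863
Optimal location: mile 20.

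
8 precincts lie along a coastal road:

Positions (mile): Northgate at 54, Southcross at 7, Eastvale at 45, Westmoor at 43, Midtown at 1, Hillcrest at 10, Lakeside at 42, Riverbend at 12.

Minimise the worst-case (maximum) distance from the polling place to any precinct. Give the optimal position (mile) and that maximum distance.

The 1-center on a line is the midpoint of the two extreme points: leftmost at 1, rightmost at 54.
Optimal location = (1 + 54)/2 = 27.5; maximum distance = (54 − 1)/2 = 26.5.

location 27.5, max distance 26.5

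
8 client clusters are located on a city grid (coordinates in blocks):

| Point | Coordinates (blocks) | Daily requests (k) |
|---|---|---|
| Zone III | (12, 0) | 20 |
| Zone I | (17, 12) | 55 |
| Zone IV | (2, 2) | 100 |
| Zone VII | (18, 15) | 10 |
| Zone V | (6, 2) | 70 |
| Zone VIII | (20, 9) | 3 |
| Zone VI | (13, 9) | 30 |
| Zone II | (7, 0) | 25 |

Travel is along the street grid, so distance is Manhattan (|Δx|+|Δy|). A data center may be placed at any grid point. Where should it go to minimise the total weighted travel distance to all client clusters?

Manhattan distance separates: Σwᵢ(|x−xᵢ|+|y−yᵢ|) = Σwᵢ|x−xᵢ| + Σwᵢ|y−yᵢ|, so x and y are optimised independently as 1-D weighted medians.
Total weight W = 313; half = 156.5.
x-coordinate, sorted with cumulative weight:
  x=2 (Zone IV, w=100) cum 100
  x=6 (Zone V, w=70) cum 170  ← median
  x=7 (Zone II, w=25) cum 195
  x=12 (Zone III, w=20) cum 215
  x=13 (Zone VI, w=30) cum 245
  x=17 (Zone I, w=55) cum 300
  x=18 (Zone VII, w=10) cum 310
  x=20 (Zone VIII, w=3) cum 313
⇒ x* = 6
y-coordinate, sorted with cumulative weight:
  y=0 (Zone III, w=20) cum 20
  y=0 (Zone II, w=25) cum 45
  y=2 (Zone IV, w=100) cum 145
  y=2 (Zone V, w=70) cum 215  ← median
  y=9 (Zone VIII, w=3) cum 218
  y=9 (Zone VI, w=30) cum 248
  y=12 (Zone I, w=55) cum 303
  y=15 (Zone VII, w=10) cum 313
⇒ y* = 2

(6, 2)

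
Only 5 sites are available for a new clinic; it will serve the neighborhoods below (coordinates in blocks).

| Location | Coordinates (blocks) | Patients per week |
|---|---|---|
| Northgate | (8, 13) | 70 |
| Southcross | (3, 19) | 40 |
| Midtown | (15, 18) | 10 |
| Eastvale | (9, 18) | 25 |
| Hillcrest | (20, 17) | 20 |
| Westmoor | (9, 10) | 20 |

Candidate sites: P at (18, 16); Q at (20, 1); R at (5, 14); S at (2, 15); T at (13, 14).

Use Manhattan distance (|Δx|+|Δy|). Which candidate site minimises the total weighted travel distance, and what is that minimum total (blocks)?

R, total 1420 blocks

Total weighted distance at each candidate:
  P (18, 16): total = 2315
  Q (20, 1): total = 4720
  R (5, 14): total = 1420
  S (2, 15): total = 1810
  T (13, 14): total = 1640
Minimum is at R with total 1420 blocks.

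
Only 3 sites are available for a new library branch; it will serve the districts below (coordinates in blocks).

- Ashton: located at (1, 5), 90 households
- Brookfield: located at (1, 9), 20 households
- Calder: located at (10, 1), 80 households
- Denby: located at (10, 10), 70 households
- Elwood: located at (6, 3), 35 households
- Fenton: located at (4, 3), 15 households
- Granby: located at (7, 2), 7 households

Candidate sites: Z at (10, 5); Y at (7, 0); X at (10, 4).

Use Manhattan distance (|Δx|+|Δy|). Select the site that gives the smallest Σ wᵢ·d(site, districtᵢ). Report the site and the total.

Total weighted distance at each candidate:
  Z (10, 5): total = 2112
  Y (7, 0): total = 2764
  X (10, 4): total = 2155
Minimum is at Z with total 2112 blocks.

Z, total 2112 blocks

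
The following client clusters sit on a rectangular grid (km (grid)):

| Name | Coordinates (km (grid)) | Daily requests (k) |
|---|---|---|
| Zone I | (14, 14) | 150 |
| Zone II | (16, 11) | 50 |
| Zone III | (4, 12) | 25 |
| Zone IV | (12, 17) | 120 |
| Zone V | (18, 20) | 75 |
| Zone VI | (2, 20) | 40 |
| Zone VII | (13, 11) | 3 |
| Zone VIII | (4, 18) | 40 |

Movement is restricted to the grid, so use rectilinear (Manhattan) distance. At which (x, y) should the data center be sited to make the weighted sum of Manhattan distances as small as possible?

Manhattan distance separates: Σwᵢ(|x−xᵢ|+|y−yᵢ|) = Σwᵢ|x−xᵢ| + Σwᵢ|y−yᵢ|, so x and y are optimised independently as 1-D weighted medians.
Total weight W = 503; half = 251.5.
x-coordinate, sorted with cumulative weight:
  x=2 (Zone VI, w=40) cum 40
  x=4 (Zone III, w=25) cum 65
  x=4 (Zone VIII, w=40) cum 105
  x=12 (Zone IV, w=120) cum 225
  x=13 (Zone VII, w=3) cum 228
  x=14 (Zone I, w=150) cum 378  ← median
  x=16 (Zone II, w=50) cum 428
  x=18 (Zone V, w=75) cum 503
⇒ x* = 14
y-coordinate, sorted with cumulative weight:
  y=11 (Zone II, w=50) cum 50
  y=11 (Zone VII, w=3) cum 53
  y=12 (Zone III, w=25) cum 78
  y=14 (Zone I, w=150) cum 228
  y=17 (Zone IV, w=120) cum 348  ← median
  y=18 (Zone VIII, w=40) cum 388
  y=20 (Zone V, w=75) cum 463
  y=20 (Zone VI, w=40) cum 503
⇒ y* = 17

(14, 17)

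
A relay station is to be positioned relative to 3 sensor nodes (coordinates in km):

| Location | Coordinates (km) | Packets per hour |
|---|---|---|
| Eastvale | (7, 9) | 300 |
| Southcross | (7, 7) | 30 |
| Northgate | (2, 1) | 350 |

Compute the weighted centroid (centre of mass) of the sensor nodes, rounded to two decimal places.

(4.43, 4.79)

The minimiser of Σwᵢ‖p−pᵢ‖² is the weighted centroid p* = (Σwᵢpᵢ)/(Σwᵢ).
Σwᵢ = 680.
Σwᵢxᵢ = 300·7 + 30·7 + 350·2 = 3010.
Σwᵢyᵢ = 300·9 + 30·7 + 350·1 = 3260.
x* = 3010/680 = 4.43, y* = 3260/680 = 4.79.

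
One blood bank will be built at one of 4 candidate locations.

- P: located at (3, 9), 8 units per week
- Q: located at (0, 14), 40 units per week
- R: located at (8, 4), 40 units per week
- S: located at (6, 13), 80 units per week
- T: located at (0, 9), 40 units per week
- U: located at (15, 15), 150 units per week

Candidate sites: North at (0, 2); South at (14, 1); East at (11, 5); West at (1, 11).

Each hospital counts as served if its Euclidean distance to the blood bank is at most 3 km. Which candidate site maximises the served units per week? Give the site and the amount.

Coverage radius r = 3 km; a point is covered iff (Δx)²+(Δy)² ≤ 3² = 9.
  North (0, 2): covers {none} → 0
  South (14, 1): covers {none} → 0
  East (11, 5): covers {none} → 0
  West (1, 11): covers {P, T} → 48
Maximum coverage at West: 48 units per week.

West, covering 48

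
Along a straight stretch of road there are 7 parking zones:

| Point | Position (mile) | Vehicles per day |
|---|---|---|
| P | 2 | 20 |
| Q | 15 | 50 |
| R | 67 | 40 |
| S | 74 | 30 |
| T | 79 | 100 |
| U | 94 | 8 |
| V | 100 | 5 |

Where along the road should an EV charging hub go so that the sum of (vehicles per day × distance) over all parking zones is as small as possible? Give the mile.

x = 74

For a sum of weighted absolute distances on a line, the optimum is the weighted median (not the mean). Total weight W = 253; half-weight = 126.5.
Sort by position and accumulate weight:
  mile 2 (P, w=20) → cum 20
  mile 15 (Q, w=50) → cum 70
  mile 67 (R, w=40) → cum 110
  mile 74 (S, w=30) → cum 140  ≥ 126.5 → median here
  mile 79 (T, w=100) → cum 240
  mile 94 (U, w=8) → cum 248
  mile 100 (V, w=5) → cum 253
Optimal location: mile 74.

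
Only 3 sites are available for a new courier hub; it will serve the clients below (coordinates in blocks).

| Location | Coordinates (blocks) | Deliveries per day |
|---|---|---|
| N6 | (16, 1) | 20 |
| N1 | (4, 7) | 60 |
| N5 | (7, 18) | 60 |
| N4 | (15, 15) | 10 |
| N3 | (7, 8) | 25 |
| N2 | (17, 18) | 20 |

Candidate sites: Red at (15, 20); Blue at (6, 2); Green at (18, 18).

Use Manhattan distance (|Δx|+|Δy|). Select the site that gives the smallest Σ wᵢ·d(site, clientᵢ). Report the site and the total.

Total weighted distance at each candidate:
  Red (15, 20): total = 3070
  Blue (6, 2): total = 2595
  Green (18, 18): total = 3145
Minimum is at Blue with total 2595 blocks.

Blue, total 2595 blocks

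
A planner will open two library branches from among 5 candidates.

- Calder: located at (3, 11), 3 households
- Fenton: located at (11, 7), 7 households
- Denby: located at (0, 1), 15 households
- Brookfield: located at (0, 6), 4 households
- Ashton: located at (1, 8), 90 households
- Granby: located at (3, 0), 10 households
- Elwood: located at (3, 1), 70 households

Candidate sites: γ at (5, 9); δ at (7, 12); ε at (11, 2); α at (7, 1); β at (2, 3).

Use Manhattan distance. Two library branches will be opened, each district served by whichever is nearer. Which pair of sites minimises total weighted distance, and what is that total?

{γ, β}, total 848

Evaluate every pair (each demand assigned to the nearer of the two):
  {γ, β}: total = 848
  {ε, β}: total = 932
  {δ, β}: total = 948
  {α, β}: total = 967
  {γ, α}: total = 985
  {γ, ε}: total = 1439
  {δ, α}: total = 1461
  {γ, δ}: total = 1555
  {ε, α}: total = 1730
  {δ, ε}: total = 1912
Best pair: {γ, β} with total 848.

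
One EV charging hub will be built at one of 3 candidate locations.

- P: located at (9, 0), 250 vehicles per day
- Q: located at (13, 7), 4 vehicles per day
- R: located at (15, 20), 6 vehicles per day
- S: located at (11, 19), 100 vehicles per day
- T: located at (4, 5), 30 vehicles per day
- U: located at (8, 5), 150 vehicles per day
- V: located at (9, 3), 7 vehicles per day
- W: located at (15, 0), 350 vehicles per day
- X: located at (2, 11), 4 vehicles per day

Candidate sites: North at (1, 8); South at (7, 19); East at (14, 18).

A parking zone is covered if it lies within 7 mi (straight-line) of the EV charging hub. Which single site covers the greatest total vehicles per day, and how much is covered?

East, covering 106

Coverage radius r = 7 mi; a point is covered iff (Δx)²+(Δy)² ≤ 7² = 49.
  North (1, 8): covers {T, X} → 34
  South (7, 19): covers {S} → 100
  East (14, 18): covers {R, S} → 106
Maximum coverage at East: 106 vehicles per day.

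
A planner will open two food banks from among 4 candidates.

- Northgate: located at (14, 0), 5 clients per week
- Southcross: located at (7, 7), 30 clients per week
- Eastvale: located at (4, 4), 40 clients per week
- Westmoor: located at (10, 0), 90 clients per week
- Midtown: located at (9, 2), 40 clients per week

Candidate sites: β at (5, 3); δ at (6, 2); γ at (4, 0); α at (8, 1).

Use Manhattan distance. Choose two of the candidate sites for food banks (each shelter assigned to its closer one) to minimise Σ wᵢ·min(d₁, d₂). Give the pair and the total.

Evaluate every pair (each demand assigned to the nearer of the two):
  {β, α}: total = 645
  {δ, α}: total = 725
  {γ, α}: total = 755
  {β, δ}: total = 970
  {β, γ}: total = 1050
  {δ, γ}: total = 1050
Best pair: {β, α} with total 645.

{β, α}, total 645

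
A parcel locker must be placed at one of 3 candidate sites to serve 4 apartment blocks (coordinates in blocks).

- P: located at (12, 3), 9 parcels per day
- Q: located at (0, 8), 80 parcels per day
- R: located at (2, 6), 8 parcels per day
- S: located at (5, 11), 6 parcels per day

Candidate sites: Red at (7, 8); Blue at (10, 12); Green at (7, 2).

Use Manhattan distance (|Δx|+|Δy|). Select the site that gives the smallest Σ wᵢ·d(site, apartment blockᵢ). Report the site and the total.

Red, total 736 blocks

Total weighted distance at each candidate:
  Red (7, 8): total = 736
  Blue (10, 12): total = 1367
  Green (7, 2): total = 1232
Minimum is at Red with total 736 blocks.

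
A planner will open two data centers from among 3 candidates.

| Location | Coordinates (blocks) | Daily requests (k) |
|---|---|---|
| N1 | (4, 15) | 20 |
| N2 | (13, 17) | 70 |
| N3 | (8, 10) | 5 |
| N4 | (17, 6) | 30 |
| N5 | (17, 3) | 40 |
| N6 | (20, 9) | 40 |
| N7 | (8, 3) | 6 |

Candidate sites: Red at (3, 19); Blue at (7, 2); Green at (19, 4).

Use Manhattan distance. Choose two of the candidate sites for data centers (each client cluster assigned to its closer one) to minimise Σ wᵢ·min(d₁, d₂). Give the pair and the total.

{Red, Green}, total 1562

Evaluate every pair (each demand assigned to the nearer of the two):
  {Red, Green}: total = 1562
  {Blue, Green}: total = 2187
  {Red, Blue}: total = 2657
Best pair: {Red, Green} with total 1562.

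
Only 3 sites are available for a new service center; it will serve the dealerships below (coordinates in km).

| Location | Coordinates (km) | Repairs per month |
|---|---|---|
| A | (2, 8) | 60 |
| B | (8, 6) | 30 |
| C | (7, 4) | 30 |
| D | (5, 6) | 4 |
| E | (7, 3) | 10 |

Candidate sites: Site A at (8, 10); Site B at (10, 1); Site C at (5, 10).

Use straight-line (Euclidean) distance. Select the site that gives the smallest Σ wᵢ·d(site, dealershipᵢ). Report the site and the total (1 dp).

Site C, total 644.9 km

Total weighted distance at each candidate:
  Site A (8, 10): total = 772.7
  Site B (10, 1): total = 991.0
  Site C (5, 10): total = 644.9
Minimum is at Site C with total 644.9 km.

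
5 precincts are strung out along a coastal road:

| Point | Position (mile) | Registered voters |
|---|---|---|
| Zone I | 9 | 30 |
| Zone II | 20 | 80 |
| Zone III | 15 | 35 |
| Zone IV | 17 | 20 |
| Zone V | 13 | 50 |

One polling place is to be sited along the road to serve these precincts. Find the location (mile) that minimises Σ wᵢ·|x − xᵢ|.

For a sum of weighted absolute distances on a line, the optimum is the weighted median (not the mean). Total weight W = 215; half-weight = 107.5.
Sort by position and accumulate weight:
  mile 9 (Zone I, w=30) → cum 30
  mile 13 (Zone V, w=50) → cum 80
  mile 15 (Zone III, w=35) → cum 115  ≥ 107.5 → median here
  mile 17 (Zone IV, w=20) → cum 135
  mile 20 (Zone II, w=80) → cum 215
Optimal location: mile 15.

x = 15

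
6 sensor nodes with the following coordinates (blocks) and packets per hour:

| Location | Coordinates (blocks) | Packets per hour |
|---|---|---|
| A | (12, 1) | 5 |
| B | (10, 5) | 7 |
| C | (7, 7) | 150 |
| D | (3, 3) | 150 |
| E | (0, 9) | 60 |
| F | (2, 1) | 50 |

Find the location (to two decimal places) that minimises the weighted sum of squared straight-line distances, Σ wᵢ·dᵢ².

The minimiser of Σwᵢ‖p−pᵢ‖² is the weighted centroid p* = (Σwᵢpᵢ)/(Σwᵢ).
Σwᵢ = 422.
Σwᵢxᵢ = 5·12 + 7·10 + 150·7 + 150·3 + 60·0 + 50·2 = 1730.
Σwᵢyᵢ = 5·1 + 7·5 + 150·7 + 150·3 + 60·9 + 50·1 = 2130.
x* = 1730/422 = 4.10, y* = 2130/422 = 5.05.

(4.10, 5.05)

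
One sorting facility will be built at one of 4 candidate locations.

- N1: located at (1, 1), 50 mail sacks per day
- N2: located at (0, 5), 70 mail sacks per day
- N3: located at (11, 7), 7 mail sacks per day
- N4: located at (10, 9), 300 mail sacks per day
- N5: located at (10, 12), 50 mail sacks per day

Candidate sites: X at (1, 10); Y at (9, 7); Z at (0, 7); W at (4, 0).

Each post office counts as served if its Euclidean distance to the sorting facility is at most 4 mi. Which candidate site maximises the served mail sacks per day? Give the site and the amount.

Coverage radius r = 4 mi; a point is covered iff (Δx)²+(Δy)² ≤ 4² = 16.
  X (1, 10): covers {none} → 0
  Y (9, 7): covers {N3, N4} → 307
  Z (0, 7): covers {N2} → 70
  W (4, 0): covers {N1} → 50
Maximum coverage at Y: 307 mail sacks per day.

Y, covering 307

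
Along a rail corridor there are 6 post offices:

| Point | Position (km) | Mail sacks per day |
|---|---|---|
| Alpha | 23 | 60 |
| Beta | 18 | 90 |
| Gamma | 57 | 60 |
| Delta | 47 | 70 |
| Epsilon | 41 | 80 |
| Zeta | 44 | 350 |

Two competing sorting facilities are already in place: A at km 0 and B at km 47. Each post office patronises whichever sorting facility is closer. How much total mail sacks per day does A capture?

150

The indifferent point is the midpoint (0+47)/2 = 23.5; post offices left of it (closer to A at 0) go to A, those right go to B.
  Beta at 18 (w=90) → A
  Alpha at 23 (w=60) → A
  Epsilon at 41 (w=80) → B
  Zeta at 44 (w=350) → B
  Delta at 47 (w=70) → B
  Gamma at 57 (w=60) → B
A captures 150; B captures 560.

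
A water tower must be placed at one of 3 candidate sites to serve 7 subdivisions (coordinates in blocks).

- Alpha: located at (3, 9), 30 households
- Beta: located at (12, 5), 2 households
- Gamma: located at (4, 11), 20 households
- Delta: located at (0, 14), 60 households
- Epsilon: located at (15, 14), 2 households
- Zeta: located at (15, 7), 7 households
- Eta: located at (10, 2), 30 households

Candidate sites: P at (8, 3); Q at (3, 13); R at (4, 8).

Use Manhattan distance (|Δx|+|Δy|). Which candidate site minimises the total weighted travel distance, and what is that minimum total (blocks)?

Total weighted distance at each candidate:
  P (8, 3): total = 1925
  Q (3, 13): total = 1146
  R (4, 8): total = 1220
Minimum is at Q with total 1146 blocks.

Q, total 1146 blocks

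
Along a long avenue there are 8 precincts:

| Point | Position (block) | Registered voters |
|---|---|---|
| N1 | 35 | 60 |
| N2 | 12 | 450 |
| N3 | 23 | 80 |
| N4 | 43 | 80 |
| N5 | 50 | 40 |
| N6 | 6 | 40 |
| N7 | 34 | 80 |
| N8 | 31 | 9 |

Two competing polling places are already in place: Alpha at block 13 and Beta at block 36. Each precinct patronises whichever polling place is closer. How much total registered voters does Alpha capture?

570

The indifferent point is the midpoint (13+36)/2 = 24.5; precincts left of it (closer to Alpha at 13) go to Alpha, those right go to Beta.
  N6 at 6 (w=40) → Alpha
  N2 at 12 (w=450) → Alpha
  N3 at 23 (w=80) → Alpha
  N8 at 31 (w=9) → Beta
  N7 at 34 (w=80) → Beta
  N1 at 35 (w=60) → Beta
  N4 at 43 (w=80) → Beta
  N5 at 50 (w=40) → Beta
Alpha captures 570; Beta captures 269.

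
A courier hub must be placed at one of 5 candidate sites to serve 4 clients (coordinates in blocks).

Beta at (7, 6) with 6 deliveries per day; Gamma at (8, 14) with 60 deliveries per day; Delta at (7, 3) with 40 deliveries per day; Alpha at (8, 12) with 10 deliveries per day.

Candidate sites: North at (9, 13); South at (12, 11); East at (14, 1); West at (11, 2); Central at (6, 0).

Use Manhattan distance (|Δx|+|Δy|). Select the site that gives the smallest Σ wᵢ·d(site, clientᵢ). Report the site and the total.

North, total 674 blocks

Total weighted distance at each candidate:
  North (9, 13): total = 674
  South (12, 11): total = 1050
  East (14, 1): total = 1742
  West (11, 2): total = 1278
  Central (6, 0): total = 1302
Minimum is at North with total 674 blocks.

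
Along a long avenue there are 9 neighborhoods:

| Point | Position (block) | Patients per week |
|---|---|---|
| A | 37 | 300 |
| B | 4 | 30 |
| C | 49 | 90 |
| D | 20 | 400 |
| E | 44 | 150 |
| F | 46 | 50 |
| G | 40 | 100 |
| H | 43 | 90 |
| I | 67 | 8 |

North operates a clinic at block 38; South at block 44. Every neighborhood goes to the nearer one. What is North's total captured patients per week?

830

The indifferent point is the midpoint (38+44)/2 = 41; neighborhoods left of it (closer to North at 38) go to North, those right go to South.
  B at 4 (w=30) → North
  D at 20 (w=400) → North
  A at 37 (w=300) → North
  G at 40 (w=100) → North
  H at 43 (w=90) → South
  E at 44 (w=150) → South
  F at 46 (w=50) → South
  C at 49 (w=90) → South
  I at 67 (w=8) → South
North captures 830; South captures 388.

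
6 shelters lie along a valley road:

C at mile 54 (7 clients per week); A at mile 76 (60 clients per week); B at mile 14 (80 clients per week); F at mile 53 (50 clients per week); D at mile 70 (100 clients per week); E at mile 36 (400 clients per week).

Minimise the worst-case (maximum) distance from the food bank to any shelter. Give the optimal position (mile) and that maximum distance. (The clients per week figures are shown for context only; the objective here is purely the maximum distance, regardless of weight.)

location 45, max distance 31

The 1-center on a line is the midpoint of the two extreme points: leftmost at 14, rightmost at 76.
Optimal location = (14 + 76)/2 = 45; maximum distance = (76 − 14)/2 = 31.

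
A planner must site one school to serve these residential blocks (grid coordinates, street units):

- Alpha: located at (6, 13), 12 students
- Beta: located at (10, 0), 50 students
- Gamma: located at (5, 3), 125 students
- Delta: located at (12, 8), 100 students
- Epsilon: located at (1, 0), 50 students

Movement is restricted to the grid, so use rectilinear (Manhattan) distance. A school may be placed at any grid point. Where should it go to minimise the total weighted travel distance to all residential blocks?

(5, 3)

Manhattan distance separates: Σwᵢ(|x−xᵢ|+|y−yᵢ|) = Σwᵢ|x−xᵢ| + Σwᵢ|y−yᵢ|, so x and y are optimised independently as 1-D weighted medians.
Total weight W = 337; half = 168.5.
x-coordinate, sorted with cumulative weight:
  x=1 (Epsilon, w=50) cum 50
  x=5 (Gamma, w=125) cum 175  ← median
  x=6 (Alpha, w=12) cum 187
  x=10 (Beta, w=50) cum 237
  x=12 (Delta, w=100) cum 337
⇒ x* = 5
y-coordinate, sorted with cumulative weight:
  y=0 (Beta, w=50) cum 50
  y=0 (Epsilon, w=50) cum 100
  y=3 (Gamma, w=125) cum 225  ← median
  y=8 (Delta, w=100) cum 325
  y=13 (Alpha, w=12) cum 337
⇒ y* = 3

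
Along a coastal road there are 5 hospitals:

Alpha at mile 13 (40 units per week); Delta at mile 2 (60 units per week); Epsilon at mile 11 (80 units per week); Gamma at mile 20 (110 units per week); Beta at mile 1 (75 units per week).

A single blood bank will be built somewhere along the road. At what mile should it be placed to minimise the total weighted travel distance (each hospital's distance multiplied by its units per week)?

For a sum of weighted absolute distances on a line, the optimum is the weighted median (not the mean). Total weight W = 365; half-weight = 182.5.
Sort by position and accumulate weight:
  mile 1 (Beta, w=75) → cum 75
  mile 2 (Delta, w=60) → cum 135
  mile 11 (Epsilon, w=80) → cum 215  ≥ 182.5 → median here
  mile 13 (Alpha, w=40) → cum 255
  mile 20 (Gamma, w=110) → cum 365
Optimal location: mile 11.

x = 11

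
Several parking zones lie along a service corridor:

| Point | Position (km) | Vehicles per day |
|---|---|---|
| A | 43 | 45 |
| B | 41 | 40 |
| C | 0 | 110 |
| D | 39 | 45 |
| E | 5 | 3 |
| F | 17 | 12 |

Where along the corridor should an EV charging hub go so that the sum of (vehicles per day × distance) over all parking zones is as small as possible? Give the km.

x = 39

For a sum of weighted absolute distances on a line, the optimum is the weighted median (not the mean). Total weight W = 255; half-weight = 127.5.
Sort by position and accumulate weight:
  km 0 (C, w=110) → cum 110
  km 5 (E, w=3) → cum 113
  km 17 (F, w=12) → cum 125
  km 39 (D, w=45) → cum 170  ≥ 127.5 → median here
  km 41 (B, w=40) → cum 210
  km 43 (A, w=45) → cum 255
Optimal location: km 39.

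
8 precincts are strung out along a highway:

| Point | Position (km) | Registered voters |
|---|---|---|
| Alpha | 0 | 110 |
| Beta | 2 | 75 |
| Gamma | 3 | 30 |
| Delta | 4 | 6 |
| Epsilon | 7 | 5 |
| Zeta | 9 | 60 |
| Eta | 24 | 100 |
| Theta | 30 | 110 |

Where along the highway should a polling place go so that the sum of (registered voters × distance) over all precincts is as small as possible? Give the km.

For a sum of weighted absolute distances on a line, the optimum is the weighted median (not the mean). Total weight W = 496; half-weight = 248.
Sort by position and accumulate weight:
  km 0 (Alpha, w=110) → cum 110
  km 2 (Beta, w=75) → cum 185
  km 3 (Gamma, w=30) → cum 215
  km 4 (Delta, w=6) → cum 221
  km 7 (Epsilon, w=5) → cum 226
  km 9 (Zeta, w=60) → cum 286  ≥ 248 → median here
  km 24 (Eta, w=100) → cum 386
  km 30 (Theta, w=110) → cum 496
Optimal location: km 9.

x = 9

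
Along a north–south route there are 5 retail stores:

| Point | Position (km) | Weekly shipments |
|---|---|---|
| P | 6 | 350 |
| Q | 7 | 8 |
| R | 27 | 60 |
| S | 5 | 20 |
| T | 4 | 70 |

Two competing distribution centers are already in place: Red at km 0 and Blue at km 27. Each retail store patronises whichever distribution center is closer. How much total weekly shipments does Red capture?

The indifferent point is the midpoint (0+27)/2 = 13.5; retail stores left of it (closer to Red at 0) go to Red, those right go to Blue.
  T at 4 (w=70) → Red
  S at 5 (w=20) → Red
  P at 6 (w=350) → Red
  Q at 7 (w=8) → Red
  R at 27 (w=60) → Blue
Red captures 448; Blue captures 60.

448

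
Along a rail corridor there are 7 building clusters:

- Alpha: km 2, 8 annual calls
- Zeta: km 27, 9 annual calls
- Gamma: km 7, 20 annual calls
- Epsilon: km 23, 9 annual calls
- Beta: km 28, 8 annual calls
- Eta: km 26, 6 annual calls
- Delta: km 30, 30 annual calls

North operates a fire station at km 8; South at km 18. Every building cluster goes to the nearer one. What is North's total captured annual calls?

The indifferent point is the midpoint (8+18)/2 = 13; building clusters left of it (closer to North at 8) go to North, those right go to South.
  Alpha at 2 (w=8) → North
  Gamma at 7 (w=20) → North
  Epsilon at 23 (w=9) → South
  Eta at 26 (w=6) → South
  Zeta at 27 (w=9) → South
  Beta at 28 (w=8) → South
  Delta at 30 (w=30) → South
North captures 28; South captures 62.

28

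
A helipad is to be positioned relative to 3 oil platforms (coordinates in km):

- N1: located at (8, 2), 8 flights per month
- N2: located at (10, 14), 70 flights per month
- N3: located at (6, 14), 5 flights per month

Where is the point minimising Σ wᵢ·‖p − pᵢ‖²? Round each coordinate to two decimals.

The minimiser of Σwᵢ‖p−pᵢ‖² is the weighted centroid p* = (Σwᵢpᵢ)/(Σwᵢ).
Σwᵢ = 83.
Σwᵢxᵢ = 8·8 + 70·10 + 5·6 = 794.
Σwᵢyᵢ = 8·2 + 70·14 + 5·14 = 1066.
x* = 794/83 = 9.57, y* = 1066/83 = 12.84.

(9.57, 12.84)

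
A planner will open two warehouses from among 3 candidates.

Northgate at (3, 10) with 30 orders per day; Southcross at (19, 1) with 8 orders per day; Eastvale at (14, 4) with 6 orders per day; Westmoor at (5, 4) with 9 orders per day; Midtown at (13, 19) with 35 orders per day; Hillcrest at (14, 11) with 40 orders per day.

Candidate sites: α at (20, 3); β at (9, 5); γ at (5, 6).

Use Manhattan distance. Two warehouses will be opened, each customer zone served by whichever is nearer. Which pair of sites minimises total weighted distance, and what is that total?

{β, γ}, total 1416

Evaluate every pair (each demand assigned to the nearer of the two):
  {β, γ}: total = 1416
  {α, β}: total = 1505
  {α, γ}: total = 1559
Best pair: {β, γ} with total 1416.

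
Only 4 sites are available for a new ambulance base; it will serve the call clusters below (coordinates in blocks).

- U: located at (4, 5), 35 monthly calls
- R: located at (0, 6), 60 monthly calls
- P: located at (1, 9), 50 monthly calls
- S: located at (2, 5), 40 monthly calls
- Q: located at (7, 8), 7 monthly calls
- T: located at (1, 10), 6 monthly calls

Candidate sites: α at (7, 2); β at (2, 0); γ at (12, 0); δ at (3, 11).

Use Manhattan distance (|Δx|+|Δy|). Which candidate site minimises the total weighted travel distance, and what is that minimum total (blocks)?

δ, total 1272 blocks

Total weighted distance at each candidate:
  α (7, 2): total = 1966
  β (2, 0): total = 1582
  γ (12, 0): total = 3352
  δ (3, 11): total = 1272
Minimum is at δ with total 1272 blocks.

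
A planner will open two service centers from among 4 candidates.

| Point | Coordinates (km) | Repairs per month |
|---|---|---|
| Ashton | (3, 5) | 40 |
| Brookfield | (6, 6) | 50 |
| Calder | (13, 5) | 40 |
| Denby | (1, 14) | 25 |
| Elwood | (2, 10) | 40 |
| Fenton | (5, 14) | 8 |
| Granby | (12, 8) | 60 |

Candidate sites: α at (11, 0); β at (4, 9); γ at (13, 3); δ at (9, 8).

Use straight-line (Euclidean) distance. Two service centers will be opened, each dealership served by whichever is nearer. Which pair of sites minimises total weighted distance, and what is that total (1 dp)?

{β, δ}, total 1001.2

Evaluate every pair (each demand assigned to the nearer of the two):
  {β, δ}: total = 1001.2
  {β, γ}: total = 1007.2
  {γ, δ}: total = 1307.5
  {α, β}: total = 1320.4
  {α, δ}: total = 1427.5
  {α, γ}: total = 2181.4
Best pair: {β, δ} with total 1001.2.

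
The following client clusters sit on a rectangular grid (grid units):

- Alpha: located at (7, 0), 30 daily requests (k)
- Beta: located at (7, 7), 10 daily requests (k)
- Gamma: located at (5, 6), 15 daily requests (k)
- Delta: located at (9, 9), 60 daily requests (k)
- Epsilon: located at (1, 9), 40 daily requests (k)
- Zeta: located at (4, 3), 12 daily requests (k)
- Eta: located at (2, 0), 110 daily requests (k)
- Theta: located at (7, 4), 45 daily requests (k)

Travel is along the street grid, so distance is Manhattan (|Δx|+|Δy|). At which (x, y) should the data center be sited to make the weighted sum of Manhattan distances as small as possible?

Manhattan distance separates: Σwᵢ(|x−xᵢ|+|y−yᵢ|) = Σwᵢ|x−xᵢ| + Σwᵢ|y−yᵢ|, so x and y are optimised independently as 1-D weighted medians.
Total weight W = 322; half = 161.
x-coordinate, sorted with cumulative weight:
  x=1 (Epsilon, w=40) cum 40
  x=2 (Eta, w=110) cum 150
  x=4 (Zeta, w=12) cum 162  ← median
  x=5 (Gamma, w=15) cum 177
  x=7 (Alpha, w=30) cum 207
  x=7 (Beta, w=10) cum 217
  x=7 (Theta, w=45) cum 262
  x=9 (Delta, w=60) cum 322
⇒ x* = 4
y-coordinate, sorted with cumulative weight:
  y=0 (Alpha, w=30) cum 30
  y=0 (Eta, w=110) cum 140
  y=3 (Zeta, w=12) cum 152
  y=4 (Theta, w=45) cum 197  ← median
  y=6 (Gamma, w=15) cum 212
  y=7 (Beta, w=10) cum 222
  y=9 (Delta, w=60) cum 282
  y=9 (Epsilon, w=40) cum 322
⇒ y* = 4

(4, 4)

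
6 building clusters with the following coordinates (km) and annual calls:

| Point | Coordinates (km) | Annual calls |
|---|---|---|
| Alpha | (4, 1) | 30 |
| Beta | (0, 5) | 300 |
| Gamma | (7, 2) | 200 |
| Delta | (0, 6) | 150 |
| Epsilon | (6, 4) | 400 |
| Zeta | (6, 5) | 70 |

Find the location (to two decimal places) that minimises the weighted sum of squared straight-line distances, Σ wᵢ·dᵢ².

The minimiser of Σwᵢ‖p−pᵢ‖² is the weighted centroid p* = (Σwᵢpᵢ)/(Σwᵢ).
Σwᵢ = 1150.
Σwᵢxᵢ = 30·4 + 300·0 + 200·7 + 150·0 + 400·6 + 70·6 = 4340.
Σwᵢyᵢ = 30·1 + 300·5 + 200·2 + 150·6 + 400·4 + 70·5 = 4780.
x* = 4340/1150 = 3.77, y* = 4780/1150 = 4.16.

(3.77, 4.16)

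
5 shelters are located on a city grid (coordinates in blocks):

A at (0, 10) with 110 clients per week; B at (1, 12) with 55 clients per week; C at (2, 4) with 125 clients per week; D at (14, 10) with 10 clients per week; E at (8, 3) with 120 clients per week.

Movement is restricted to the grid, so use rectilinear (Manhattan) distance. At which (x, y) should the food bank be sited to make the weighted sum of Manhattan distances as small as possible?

Manhattan distance separates: Σwᵢ(|x−xᵢ|+|y−yᵢ|) = Σwᵢ|x−xᵢ| + Σwᵢ|y−yᵢ|, so x and y are optimised independently as 1-D weighted medians.
Total weight W = 420; half = 210.
x-coordinate, sorted with cumulative weight:
  x=0 (A, w=110) cum 110
  x=1 (B, w=55) cum 165
  x=2 (C, w=125) cum 290  ← median
  x=8 (E, w=120) cum 410
  x=14 (D, w=10) cum 420
⇒ x* = 2
y-coordinate, sorted with cumulative weight:
  y=3 (E, w=120) cum 120
  y=4 (C, w=125) cum 245  ← median
  y=10 (A, w=110) cum 355
  y=10 (D, w=10) cum 365
  y=12 (B, w=55) cum 420
⇒ y* = 4

(2, 4)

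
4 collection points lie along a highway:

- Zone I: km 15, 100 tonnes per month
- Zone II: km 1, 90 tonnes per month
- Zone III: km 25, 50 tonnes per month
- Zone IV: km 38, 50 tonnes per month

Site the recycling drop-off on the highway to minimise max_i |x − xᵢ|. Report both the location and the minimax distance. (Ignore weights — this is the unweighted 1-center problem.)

The 1-center on a line is the midpoint of the two extreme points: leftmost at 1, rightmost at 38.
Optimal location = (1 + 38)/2 = 19.5; maximum distance = (38 − 1)/2 = 18.5.

location 19.5, max distance 18.5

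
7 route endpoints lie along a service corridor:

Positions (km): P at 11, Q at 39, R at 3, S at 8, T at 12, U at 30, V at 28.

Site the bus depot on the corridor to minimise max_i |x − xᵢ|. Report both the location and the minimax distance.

location 21, max distance 18

The 1-center on a line is the midpoint of the two extreme points: leftmost at 3, rightmost at 39.
Optimal location = (3 + 39)/2 = 21; maximum distance = (39 − 3)/2 = 18.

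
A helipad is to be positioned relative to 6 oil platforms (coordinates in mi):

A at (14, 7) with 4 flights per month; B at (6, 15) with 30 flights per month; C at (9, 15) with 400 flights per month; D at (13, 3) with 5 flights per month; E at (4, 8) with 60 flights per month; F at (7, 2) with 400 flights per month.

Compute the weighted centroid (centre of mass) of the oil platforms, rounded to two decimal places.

(7.72, 8.65)

The minimiser of Σwᵢ‖p−pᵢ‖² is the weighted centroid p* = (Σwᵢpᵢ)/(Σwᵢ).
Σwᵢ = 899.
Σwᵢxᵢ = 4·14 + 30·6 + 400·9 + 5·13 + 60·4 + 400·7 = 6941.
Σwᵢyᵢ = 4·7 + 30·15 + 400·15 + 5·3 + 60·8 + 400·2 = 7773.
x* = 6941/899 = 7.72, y* = 7773/899 = 8.65.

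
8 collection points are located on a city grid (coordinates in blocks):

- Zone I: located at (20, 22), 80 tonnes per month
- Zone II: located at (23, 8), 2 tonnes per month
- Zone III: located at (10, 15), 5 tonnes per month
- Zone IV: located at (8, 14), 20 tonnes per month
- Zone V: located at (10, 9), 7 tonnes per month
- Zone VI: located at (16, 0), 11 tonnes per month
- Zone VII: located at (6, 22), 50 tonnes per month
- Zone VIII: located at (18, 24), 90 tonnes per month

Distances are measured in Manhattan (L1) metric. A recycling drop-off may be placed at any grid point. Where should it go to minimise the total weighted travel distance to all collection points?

(18, 22)

Manhattan distance separates: Σwᵢ(|x−xᵢ|+|y−yᵢ|) = Σwᵢ|x−xᵢ| + Σwᵢ|y−yᵢ|, so x and y are optimised independently as 1-D weighted medians.
Total weight W = 265; half = 132.5.
x-coordinate, sorted with cumulative weight:
  x=6 (Zone VII, w=50) cum 50
  x=8 (Zone IV, w=20) cum 70
  x=10 (Zone III, w=5) cum 75
  x=10 (Zone V, w=7) cum 82
  x=16 (Zone VI, w=11) cum 93
  x=18 (Zone VIII, w=90) cum 183  ← median
  x=20 (Zone I, w=80) cum 263
  x=23 (Zone II, w=2) cum 265
⇒ x* = 18
y-coordinate, sorted with cumulative weight:
  y=0 (Zone VI, w=11) cum 11
  y=8 (Zone II, w=2) cum 13
  y=9 (Zone V, w=7) cum 20
  y=14 (Zone IV, w=20) cum 40
  y=15 (Zone III, w=5) cum 45
  y=22 (Zone I, w=80) cum 125
  y=22 (Zone VII, w=50) cum 175  ← median
  y=24 (Zone VIII, w=90) cum 265
⇒ y* = 22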